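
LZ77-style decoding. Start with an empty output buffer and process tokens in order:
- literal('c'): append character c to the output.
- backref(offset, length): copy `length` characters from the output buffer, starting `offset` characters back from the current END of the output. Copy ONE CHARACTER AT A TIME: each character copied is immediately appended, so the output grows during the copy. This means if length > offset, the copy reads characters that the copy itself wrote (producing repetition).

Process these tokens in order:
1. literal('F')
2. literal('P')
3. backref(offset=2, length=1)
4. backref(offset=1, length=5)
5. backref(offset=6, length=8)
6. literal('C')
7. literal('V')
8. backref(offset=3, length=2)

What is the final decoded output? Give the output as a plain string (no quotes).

Token 1: literal('F'). Output: "F"
Token 2: literal('P'). Output: "FP"
Token 3: backref(off=2, len=1). Copied 'F' from pos 0. Output: "FPF"
Token 4: backref(off=1, len=5) (overlapping!). Copied 'FFFFF' from pos 2. Output: "FPFFFFFF"
Token 5: backref(off=6, len=8) (overlapping!). Copied 'FFFFFFFF' from pos 2. Output: "FPFFFFFFFFFFFFFF"
Token 6: literal('C'). Output: "FPFFFFFFFFFFFFFFC"
Token 7: literal('V'). Output: "FPFFFFFFFFFFFFFFCV"
Token 8: backref(off=3, len=2). Copied 'FC' from pos 15. Output: "FPFFFFFFFFFFFFFFCVFC"

Answer: FPFFFFFFFFFFFFFFCVFC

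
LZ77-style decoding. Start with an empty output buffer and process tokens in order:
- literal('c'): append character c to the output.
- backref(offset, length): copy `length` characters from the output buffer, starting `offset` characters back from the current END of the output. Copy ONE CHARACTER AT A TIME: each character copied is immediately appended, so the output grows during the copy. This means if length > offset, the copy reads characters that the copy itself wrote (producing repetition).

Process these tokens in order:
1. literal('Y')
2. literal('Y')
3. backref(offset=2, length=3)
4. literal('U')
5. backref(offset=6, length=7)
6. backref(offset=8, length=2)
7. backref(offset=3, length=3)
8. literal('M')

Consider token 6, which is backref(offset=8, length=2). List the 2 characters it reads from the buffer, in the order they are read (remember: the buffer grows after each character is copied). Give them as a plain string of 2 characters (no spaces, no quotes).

Token 1: literal('Y'). Output: "Y"
Token 2: literal('Y'). Output: "YY"
Token 3: backref(off=2, len=3) (overlapping!). Copied 'YYY' from pos 0. Output: "YYYYY"
Token 4: literal('U'). Output: "YYYYYU"
Token 5: backref(off=6, len=7) (overlapping!). Copied 'YYYYYUY' from pos 0. Output: "YYYYYUYYYYYUY"
Token 6: backref(off=8, len=2). Buffer before: "YYYYYUYYYYYUY" (len 13)
  byte 1: read out[5]='U', append. Buffer now: "YYYYYUYYYYYUYU"
  byte 2: read out[6]='Y', append. Buffer now: "YYYYYUYYYYYUYUY"

Answer: UY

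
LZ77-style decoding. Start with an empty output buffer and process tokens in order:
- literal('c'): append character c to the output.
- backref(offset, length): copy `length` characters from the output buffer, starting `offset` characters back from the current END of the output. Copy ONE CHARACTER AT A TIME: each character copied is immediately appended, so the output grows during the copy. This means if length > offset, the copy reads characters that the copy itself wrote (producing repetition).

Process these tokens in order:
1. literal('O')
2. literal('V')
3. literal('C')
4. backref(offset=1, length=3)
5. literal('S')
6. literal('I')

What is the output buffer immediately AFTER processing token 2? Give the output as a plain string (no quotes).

Token 1: literal('O'). Output: "O"
Token 2: literal('V'). Output: "OV"

Answer: OV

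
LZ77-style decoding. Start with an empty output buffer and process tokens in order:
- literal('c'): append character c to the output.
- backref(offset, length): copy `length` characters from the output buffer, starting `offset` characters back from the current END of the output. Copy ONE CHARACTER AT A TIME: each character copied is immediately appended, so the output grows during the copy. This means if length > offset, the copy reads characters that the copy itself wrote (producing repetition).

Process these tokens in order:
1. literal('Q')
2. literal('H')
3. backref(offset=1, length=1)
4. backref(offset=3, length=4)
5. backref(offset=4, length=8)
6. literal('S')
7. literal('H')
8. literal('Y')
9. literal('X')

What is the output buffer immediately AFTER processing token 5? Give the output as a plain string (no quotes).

Answer: QHHQHHQQHHQQHHQ

Derivation:
Token 1: literal('Q'). Output: "Q"
Token 2: literal('H'). Output: "QH"
Token 3: backref(off=1, len=1). Copied 'H' from pos 1. Output: "QHH"
Token 4: backref(off=3, len=4) (overlapping!). Copied 'QHHQ' from pos 0. Output: "QHHQHHQ"
Token 5: backref(off=4, len=8) (overlapping!). Copied 'QHHQQHHQ' from pos 3. Output: "QHHQHHQQHHQQHHQ"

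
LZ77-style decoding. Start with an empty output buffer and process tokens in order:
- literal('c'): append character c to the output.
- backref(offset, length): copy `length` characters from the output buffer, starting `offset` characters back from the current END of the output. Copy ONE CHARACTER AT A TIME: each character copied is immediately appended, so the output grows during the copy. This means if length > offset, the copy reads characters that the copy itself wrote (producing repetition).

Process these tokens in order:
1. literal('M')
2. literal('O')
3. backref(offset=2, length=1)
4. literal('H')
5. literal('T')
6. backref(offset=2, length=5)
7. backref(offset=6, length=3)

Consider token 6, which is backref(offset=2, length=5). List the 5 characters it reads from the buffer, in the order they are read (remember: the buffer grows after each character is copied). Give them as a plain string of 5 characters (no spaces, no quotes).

Token 1: literal('M'). Output: "M"
Token 2: literal('O'). Output: "MO"
Token 3: backref(off=2, len=1). Copied 'M' from pos 0. Output: "MOM"
Token 4: literal('H'). Output: "MOMH"
Token 5: literal('T'). Output: "MOMHT"
Token 6: backref(off=2, len=5). Buffer before: "MOMHT" (len 5)
  byte 1: read out[3]='H', append. Buffer now: "MOMHTH"
  byte 2: read out[4]='T', append. Buffer now: "MOMHTHT"
  byte 3: read out[5]='H', append. Buffer now: "MOMHTHTH"
  byte 4: read out[6]='T', append. Buffer now: "MOMHTHTHT"
  byte 5: read out[7]='H', append. Buffer now: "MOMHTHTHTH"

Answer: HTHTH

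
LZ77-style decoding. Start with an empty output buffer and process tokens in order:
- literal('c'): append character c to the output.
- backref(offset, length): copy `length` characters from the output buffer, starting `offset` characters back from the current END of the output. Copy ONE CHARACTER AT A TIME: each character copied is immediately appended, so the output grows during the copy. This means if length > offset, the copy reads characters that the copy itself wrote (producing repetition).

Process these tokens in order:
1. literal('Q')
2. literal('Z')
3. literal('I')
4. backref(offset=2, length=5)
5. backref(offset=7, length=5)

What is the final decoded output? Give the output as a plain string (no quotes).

Token 1: literal('Q'). Output: "Q"
Token 2: literal('Z'). Output: "QZ"
Token 3: literal('I'). Output: "QZI"
Token 4: backref(off=2, len=5) (overlapping!). Copied 'ZIZIZ' from pos 1. Output: "QZIZIZIZ"
Token 5: backref(off=7, len=5). Copied 'ZIZIZ' from pos 1. Output: "QZIZIZIZZIZIZ"

Answer: QZIZIZIZZIZIZ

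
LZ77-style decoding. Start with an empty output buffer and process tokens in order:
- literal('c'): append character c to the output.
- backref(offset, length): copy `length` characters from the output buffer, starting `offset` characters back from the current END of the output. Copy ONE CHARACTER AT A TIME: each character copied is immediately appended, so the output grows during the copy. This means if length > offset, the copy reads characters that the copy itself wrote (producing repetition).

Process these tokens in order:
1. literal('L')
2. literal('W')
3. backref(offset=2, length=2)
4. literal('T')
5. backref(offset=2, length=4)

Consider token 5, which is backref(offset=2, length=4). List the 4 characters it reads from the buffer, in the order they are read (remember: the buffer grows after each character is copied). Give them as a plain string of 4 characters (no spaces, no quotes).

Answer: WTWT

Derivation:
Token 1: literal('L'). Output: "L"
Token 2: literal('W'). Output: "LW"
Token 3: backref(off=2, len=2). Copied 'LW' from pos 0. Output: "LWLW"
Token 4: literal('T'). Output: "LWLWT"
Token 5: backref(off=2, len=4). Buffer before: "LWLWT" (len 5)
  byte 1: read out[3]='W', append. Buffer now: "LWLWTW"
  byte 2: read out[4]='T', append. Buffer now: "LWLWTWT"
  byte 3: read out[5]='W', append. Buffer now: "LWLWTWTW"
  byte 4: read out[6]='T', append. Buffer now: "LWLWTWTWT"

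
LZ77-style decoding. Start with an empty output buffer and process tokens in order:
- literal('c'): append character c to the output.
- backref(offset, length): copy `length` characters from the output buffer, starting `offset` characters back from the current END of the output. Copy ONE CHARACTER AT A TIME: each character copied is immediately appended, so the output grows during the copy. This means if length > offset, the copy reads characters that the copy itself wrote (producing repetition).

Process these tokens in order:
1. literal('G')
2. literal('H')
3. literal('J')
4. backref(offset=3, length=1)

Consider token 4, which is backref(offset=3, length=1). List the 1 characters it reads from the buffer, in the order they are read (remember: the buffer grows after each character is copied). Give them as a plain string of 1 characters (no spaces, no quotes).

Answer: G

Derivation:
Token 1: literal('G'). Output: "G"
Token 2: literal('H'). Output: "GH"
Token 3: literal('J'). Output: "GHJ"
Token 4: backref(off=3, len=1). Buffer before: "GHJ" (len 3)
  byte 1: read out[0]='G', append. Buffer now: "GHJG"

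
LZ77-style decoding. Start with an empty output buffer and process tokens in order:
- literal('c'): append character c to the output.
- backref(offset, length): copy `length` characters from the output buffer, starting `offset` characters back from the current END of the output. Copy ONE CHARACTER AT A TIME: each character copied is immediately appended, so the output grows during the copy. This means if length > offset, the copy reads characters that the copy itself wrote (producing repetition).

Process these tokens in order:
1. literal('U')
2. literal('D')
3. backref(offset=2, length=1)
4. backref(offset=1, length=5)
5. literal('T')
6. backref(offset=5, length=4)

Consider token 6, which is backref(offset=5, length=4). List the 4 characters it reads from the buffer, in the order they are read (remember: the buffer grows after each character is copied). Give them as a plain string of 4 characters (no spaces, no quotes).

Token 1: literal('U'). Output: "U"
Token 2: literal('D'). Output: "UD"
Token 3: backref(off=2, len=1). Copied 'U' from pos 0. Output: "UDU"
Token 4: backref(off=1, len=5) (overlapping!). Copied 'UUUUU' from pos 2. Output: "UDUUUUUU"
Token 5: literal('T'). Output: "UDUUUUUUT"
Token 6: backref(off=5, len=4). Buffer before: "UDUUUUUUT" (len 9)
  byte 1: read out[4]='U', append. Buffer now: "UDUUUUUUTU"
  byte 2: read out[5]='U', append. Buffer now: "UDUUUUUUTUU"
  byte 3: read out[6]='U', append. Buffer now: "UDUUUUUUTUUU"
  byte 4: read out[7]='U', append. Buffer now: "UDUUUUUUTUUUU"

Answer: UUUU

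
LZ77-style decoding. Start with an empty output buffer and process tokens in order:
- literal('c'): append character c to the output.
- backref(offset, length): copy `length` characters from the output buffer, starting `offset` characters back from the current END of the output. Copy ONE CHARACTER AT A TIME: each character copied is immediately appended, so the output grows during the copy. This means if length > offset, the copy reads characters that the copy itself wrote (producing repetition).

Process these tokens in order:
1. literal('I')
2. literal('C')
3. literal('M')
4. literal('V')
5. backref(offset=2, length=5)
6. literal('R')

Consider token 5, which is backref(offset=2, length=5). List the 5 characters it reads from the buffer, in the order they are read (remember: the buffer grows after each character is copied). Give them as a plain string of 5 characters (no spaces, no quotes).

Answer: MVMVM

Derivation:
Token 1: literal('I'). Output: "I"
Token 2: literal('C'). Output: "IC"
Token 3: literal('M'). Output: "ICM"
Token 4: literal('V'). Output: "ICMV"
Token 5: backref(off=2, len=5). Buffer before: "ICMV" (len 4)
  byte 1: read out[2]='M', append. Buffer now: "ICMVM"
  byte 2: read out[3]='V', append. Buffer now: "ICMVMV"
  byte 3: read out[4]='M', append. Buffer now: "ICMVMVM"
  byte 4: read out[5]='V', append. Buffer now: "ICMVMVMV"
  byte 5: read out[6]='M', append. Buffer now: "ICMVMVMVM"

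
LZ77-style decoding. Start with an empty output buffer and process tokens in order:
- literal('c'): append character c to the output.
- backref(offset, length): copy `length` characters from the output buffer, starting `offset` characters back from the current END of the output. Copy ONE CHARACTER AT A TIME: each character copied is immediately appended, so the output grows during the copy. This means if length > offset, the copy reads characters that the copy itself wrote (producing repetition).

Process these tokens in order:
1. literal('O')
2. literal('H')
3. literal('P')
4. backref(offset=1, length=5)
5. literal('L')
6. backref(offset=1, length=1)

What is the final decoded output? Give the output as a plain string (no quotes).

Answer: OHPPPPPPLL

Derivation:
Token 1: literal('O'). Output: "O"
Token 2: literal('H'). Output: "OH"
Token 3: literal('P'). Output: "OHP"
Token 4: backref(off=1, len=5) (overlapping!). Copied 'PPPPP' from pos 2. Output: "OHPPPPPP"
Token 5: literal('L'). Output: "OHPPPPPPL"
Token 6: backref(off=1, len=1). Copied 'L' from pos 8. Output: "OHPPPPPPLL"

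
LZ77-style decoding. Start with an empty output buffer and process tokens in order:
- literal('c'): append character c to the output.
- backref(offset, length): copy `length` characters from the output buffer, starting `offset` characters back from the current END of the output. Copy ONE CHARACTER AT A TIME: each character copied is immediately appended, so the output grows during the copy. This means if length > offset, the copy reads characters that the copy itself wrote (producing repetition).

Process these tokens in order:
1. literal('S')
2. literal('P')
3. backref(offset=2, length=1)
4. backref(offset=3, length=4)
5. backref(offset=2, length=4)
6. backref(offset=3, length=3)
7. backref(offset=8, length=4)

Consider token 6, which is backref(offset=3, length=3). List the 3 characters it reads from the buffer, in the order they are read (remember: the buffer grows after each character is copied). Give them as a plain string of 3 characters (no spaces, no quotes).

Token 1: literal('S'). Output: "S"
Token 2: literal('P'). Output: "SP"
Token 3: backref(off=2, len=1). Copied 'S' from pos 0. Output: "SPS"
Token 4: backref(off=3, len=4) (overlapping!). Copied 'SPSS' from pos 0. Output: "SPSSPSS"
Token 5: backref(off=2, len=4) (overlapping!). Copied 'SSSS' from pos 5. Output: "SPSSPSSSSSS"
Token 6: backref(off=3, len=3). Buffer before: "SPSSPSSSSSS" (len 11)
  byte 1: read out[8]='S', append. Buffer now: "SPSSPSSSSSSS"
  byte 2: read out[9]='S', append. Buffer now: "SPSSPSSSSSSSS"
  byte 3: read out[10]='S', append. Buffer now: "SPSSPSSSSSSSSS"

Answer: SSS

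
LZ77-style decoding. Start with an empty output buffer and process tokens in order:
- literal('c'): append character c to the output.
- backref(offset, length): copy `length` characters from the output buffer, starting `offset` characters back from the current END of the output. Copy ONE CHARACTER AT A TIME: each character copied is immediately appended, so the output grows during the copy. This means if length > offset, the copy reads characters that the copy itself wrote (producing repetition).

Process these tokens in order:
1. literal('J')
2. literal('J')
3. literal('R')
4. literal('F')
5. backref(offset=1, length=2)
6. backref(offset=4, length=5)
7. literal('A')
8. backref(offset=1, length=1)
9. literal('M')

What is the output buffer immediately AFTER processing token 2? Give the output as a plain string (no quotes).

Token 1: literal('J'). Output: "J"
Token 2: literal('J'). Output: "JJ"

Answer: JJ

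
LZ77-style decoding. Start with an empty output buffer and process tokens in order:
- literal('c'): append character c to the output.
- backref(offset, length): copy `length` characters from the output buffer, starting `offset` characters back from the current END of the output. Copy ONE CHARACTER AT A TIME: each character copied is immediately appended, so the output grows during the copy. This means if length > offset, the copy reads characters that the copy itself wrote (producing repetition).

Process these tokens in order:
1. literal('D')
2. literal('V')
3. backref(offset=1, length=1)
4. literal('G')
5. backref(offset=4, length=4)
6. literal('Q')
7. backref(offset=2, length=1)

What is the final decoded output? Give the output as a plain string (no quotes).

Answer: DVVGDVVGQG

Derivation:
Token 1: literal('D'). Output: "D"
Token 2: literal('V'). Output: "DV"
Token 3: backref(off=1, len=1). Copied 'V' from pos 1. Output: "DVV"
Token 4: literal('G'). Output: "DVVG"
Token 5: backref(off=4, len=4). Copied 'DVVG' from pos 0. Output: "DVVGDVVG"
Token 6: literal('Q'). Output: "DVVGDVVGQ"
Token 7: backref(off=2, len=1). Copied 'G' from pos 7. Output: "DVVGDVVGQG"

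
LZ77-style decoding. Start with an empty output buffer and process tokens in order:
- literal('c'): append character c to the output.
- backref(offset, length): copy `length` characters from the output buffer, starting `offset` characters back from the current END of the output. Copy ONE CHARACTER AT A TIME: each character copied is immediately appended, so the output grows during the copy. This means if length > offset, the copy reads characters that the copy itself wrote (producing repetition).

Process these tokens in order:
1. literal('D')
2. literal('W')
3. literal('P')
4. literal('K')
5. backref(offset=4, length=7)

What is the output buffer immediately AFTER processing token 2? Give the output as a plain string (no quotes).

Token 1: literal('D'). Output: "D"
Token 2: literal('W'). Output: "DW"

Answer: DW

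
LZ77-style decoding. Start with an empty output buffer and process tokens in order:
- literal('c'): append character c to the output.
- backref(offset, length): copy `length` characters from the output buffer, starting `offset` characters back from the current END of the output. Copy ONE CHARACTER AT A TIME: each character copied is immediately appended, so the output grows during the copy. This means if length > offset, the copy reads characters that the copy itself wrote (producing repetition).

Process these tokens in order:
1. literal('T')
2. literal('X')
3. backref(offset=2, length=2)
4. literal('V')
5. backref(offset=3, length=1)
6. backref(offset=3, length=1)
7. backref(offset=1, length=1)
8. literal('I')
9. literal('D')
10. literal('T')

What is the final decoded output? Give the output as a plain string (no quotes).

Answer: TXTXVTXXIDT

Derivation:
Token 1: literal('T'). Output: "T"
Token 2: literal('X'). Output: "TX"
Token 3: backref(off=2, len=2). Copied 'TX' from pos 0. Output: "TXTX"
Token 4: literal('V'). Output: "TXTXV"
Token 5: backref(off=3, len=1). Copied 'T' from pos 2. Output: "TXTXVT"
Token 6: backref(off=3, len=1). Copied 'X' from pos 3. Output: "TXTXVTX"
Token 7: backref(off=1, len=1). Copied 'X' from pos 6. Output: "TXTXVTXX"
Token 8: literal('I'). Output: "TXTXVTXXI"
Token 9: literal('D'). Output: "TXTXVTXXID"
Token 10: literal('T'). Output: "TXTXVTXXIDT"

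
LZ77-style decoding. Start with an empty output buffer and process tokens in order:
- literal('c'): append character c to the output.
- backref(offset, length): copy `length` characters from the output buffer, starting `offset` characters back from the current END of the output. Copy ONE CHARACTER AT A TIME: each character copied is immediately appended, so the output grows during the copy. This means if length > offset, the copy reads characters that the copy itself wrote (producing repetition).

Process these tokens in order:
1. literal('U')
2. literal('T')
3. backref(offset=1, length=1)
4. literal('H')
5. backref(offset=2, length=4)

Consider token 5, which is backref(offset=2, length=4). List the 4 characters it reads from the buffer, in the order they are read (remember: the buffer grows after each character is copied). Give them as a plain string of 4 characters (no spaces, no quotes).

Answer: THTH

Derivation:
Token 1: literal('U'). Output: "U"
Token 2: literal('T'). Output: "UT"
Token 3: backref(off=1, len=1). Copied 'T' from pos 1. Output: "UTT"
Token 4: literal('H'). Output: "UTTH"
Token 5: backref(off=2, len=4). Buffer before: "UTTH" (len 4)
  byte 1: read out[2]='T', append. Buffer now: "UTTHT"
  byte 2: read out[3]='H', append. Buffer now: "UTTHTH"
  byte 3: read out[4]='T', append. Buffer now: "UTTHTHT"
  byte 4: read out[5]='H', append. Buffer now: "UTTHTHTH"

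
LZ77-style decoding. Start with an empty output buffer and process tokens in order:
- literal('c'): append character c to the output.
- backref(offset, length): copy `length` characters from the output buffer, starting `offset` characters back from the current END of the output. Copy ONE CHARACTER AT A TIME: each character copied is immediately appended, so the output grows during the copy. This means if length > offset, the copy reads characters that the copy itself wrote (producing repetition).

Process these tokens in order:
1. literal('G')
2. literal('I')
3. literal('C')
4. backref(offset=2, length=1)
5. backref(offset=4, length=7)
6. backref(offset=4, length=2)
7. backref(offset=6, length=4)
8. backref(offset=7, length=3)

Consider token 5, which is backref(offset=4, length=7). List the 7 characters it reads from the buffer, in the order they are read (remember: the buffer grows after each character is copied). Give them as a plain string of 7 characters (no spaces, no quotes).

Answer: GICIGIC

Derivation:
Token 1: literal('G'). Output: "G"
Token 2: literal('I'). Output: "GI"
Token 3: literal('C'). Output: "GIC"
Token 4: backref(off=2, len=1). Copied 'I' from pos 1. Output: "GICI"
Token 5: backref(off=4, len=7). Buffer before: "GICI" (len 4)
  byte 1: read out[0]='G', append. Buffer now: "GICIG"
  byte 2: read out[1]='I', append. Buffer now: "GICIGI"
  byte 3: read out[2]='C', append. Buffer now: "GICIGIC"
  byte 4: read out[3]='I', append. Buffer now: "GICIGICI"
  byte 5: read out[4]='G', append. Buffer now: "GICIGICIG"
  byte 6: read out[5]='I', append. Buffer now: "GICIGICIGI"
  byte 7: read out[6]='C', append. Buffer now: "GICIGICIGIC"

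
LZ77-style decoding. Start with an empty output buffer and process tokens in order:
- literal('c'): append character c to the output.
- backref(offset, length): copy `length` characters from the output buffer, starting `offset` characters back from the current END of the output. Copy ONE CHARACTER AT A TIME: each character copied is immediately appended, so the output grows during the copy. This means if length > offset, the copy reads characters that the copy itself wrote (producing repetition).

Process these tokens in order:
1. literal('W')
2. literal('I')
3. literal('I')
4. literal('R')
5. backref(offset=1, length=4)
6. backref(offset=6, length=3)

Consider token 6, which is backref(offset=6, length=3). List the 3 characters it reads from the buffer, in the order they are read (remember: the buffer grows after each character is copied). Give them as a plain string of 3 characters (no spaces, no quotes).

Token 1: literal('W'). Output: "W"
Token 2: literal('I'). Output: "WI"
Token 3: literal('I'). Output: "WII"
Token 4: literal('R'). Output: "WIIR"
Token 5: backref(off=1, len=4) (overlapping!). Copied 'RRRR' from pos 3. Output: "WIIRRRRR"
Token 6: backref(off=6, len=3). Buffer before: "WIIRRRRR" (len 8)
  byte 1: read out[2]='I', append. Buffer now: "WIIRRRRRI"
  byte 2: read out[3]='R', append. Buffer now: "WIIRRRRRIR"
  byte 3: read out[4]='R', append. Buffer now: "WIIRRRRRIRR"

Answer: IRR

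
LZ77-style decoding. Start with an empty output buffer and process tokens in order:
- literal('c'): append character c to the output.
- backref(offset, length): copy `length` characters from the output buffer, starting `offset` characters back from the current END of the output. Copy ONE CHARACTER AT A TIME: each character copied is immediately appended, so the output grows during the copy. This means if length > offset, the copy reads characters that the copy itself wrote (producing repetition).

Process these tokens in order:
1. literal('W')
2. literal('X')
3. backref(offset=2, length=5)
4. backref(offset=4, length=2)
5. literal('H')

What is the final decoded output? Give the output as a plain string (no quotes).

Token 1: literal('W'). Output: "W"
Token 2: literal('X'). Output: "WX"
Token 3: backref(off=2, len=5) (overlapping!). Copied 'WXWXW' from pos 0. Output: "WXWXWXW"
Token 4: backref(off=4, len=2). Copied 'XW' from pos 3. Output: "WXWXWXWXW"
Token 5: literal('H'). Output: "WXWXWXWXWH"

Answer: WXWXWXWXWH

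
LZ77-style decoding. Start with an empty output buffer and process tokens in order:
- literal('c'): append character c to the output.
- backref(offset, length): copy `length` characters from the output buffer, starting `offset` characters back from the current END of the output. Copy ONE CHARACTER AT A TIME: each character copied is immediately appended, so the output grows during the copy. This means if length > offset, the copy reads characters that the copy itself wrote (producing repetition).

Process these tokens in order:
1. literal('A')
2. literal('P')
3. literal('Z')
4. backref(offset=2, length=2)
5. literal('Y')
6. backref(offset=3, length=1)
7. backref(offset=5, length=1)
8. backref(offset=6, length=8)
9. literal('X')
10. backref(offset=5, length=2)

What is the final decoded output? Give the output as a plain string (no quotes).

Answer: APZPZYPZZPZYPZZPXPZ

Derivation:
Token 1: literal('A'). Output: "A"
Token 2: literal('P'). Output: "AP"
Token 3: literal('Z'). Output: "APZ"
Token 4: backref(off=2, len=2). Copied 'PZ' from pos 1. Output: "APZPZ"
Token 5: literal('Y'). Output: "APZPZY"
Token 6: backref(off=3, len=1). Copied 'P' from pos 3. Output: "APZPZYP"
Token 7: backref(off=5, len=1). Copied 'Z' from pos 2. Output: "APZPZYPZ"
Token 8: backref(off=6, len=8) (overlapping!). Copied 'ZPZYPZZP' from pos 2. Output: "APZPZYPZZPZYPZZP"
Token 9: literal('X'). Output: "APZPZYPZZPZYPZZPX"
Token 10: backref(off=5, len=2). Copied 'PZ' from pos 12. Output: "APZPZYPZZPZYPZZPXPZ"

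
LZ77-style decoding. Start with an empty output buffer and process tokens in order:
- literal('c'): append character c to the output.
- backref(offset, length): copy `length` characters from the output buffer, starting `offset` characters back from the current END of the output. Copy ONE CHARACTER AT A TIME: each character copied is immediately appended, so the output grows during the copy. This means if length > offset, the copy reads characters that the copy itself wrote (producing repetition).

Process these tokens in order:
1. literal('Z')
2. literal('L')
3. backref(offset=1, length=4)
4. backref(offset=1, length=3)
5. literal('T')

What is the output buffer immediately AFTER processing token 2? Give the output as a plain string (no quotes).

Answer: ZL

Derivation:
Token 1: literal('Z'). Output: "Z"
Token 2: literal('L'). Output: "ZL"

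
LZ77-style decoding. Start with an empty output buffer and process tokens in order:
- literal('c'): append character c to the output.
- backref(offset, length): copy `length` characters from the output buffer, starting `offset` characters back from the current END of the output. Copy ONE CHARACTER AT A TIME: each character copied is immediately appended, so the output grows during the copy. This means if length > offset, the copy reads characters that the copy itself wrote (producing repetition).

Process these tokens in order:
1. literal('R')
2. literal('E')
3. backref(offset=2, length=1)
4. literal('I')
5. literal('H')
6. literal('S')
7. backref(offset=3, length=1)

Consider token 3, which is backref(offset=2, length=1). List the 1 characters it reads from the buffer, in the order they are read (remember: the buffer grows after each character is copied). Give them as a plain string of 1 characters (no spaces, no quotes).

Answer: R

Derivation:
Token 1: literal('R'). Output: "R"
Token 2: literal('E'). Output: "RE"
Token 3: backref(off=2, len=1). Buffer before: "RE" (len 2)
  byte 1: read out[0]='R', append. Buffer now: "RER"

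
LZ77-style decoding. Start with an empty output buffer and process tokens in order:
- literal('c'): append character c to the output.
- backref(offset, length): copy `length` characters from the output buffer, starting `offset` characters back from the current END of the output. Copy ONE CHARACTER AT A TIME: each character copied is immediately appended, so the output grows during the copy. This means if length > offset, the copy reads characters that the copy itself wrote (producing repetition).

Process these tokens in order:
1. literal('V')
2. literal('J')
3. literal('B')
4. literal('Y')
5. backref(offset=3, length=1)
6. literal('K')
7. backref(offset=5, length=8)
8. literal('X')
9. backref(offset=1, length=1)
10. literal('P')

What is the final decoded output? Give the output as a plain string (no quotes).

Answer: VJBYJKJBYJKJBYXXP

Derivation:
Token 1: literal('V'). Output: "V"
Token 2: literal('J'). Output: "VJ"
Token 3: literal('B'). Output: "VJB"
Token 4: literal('Y'). Output: "VJBY"
Token 5: backref(off=3, len=1). Copied 'J' from pos 1. Output: "VJBYJ"
Token 6: literal('K'). Output: "VJBYJK"
Token 7: backref(off=5, len=8) (overlapping!). Copied 'JBYJKJBY' from pos 1. Output: "VJBYJKJBYJKJBY"
Token 8: literal('X'). Output: "VJBYJKJBYJKJBYX"
Token 9: backref(off=1, len=1). Copied 'X' from pos 14. Output: "VJBYJKJBYJKJBYXX"
Token 10: literal('P'). Output: "VJBYJKJBYJKJBYXXP"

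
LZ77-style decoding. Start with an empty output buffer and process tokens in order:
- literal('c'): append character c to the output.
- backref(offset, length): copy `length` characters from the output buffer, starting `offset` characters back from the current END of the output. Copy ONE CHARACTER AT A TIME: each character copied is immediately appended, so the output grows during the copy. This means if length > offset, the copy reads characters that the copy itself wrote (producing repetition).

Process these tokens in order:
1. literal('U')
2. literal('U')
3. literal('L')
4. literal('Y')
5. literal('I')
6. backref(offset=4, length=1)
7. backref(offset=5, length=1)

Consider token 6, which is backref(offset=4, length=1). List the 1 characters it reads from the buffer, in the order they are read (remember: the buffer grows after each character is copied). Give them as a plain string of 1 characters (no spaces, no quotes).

Answer: U

Derivation:
Token 1: literal('U'). Output: "U"
Token 2: literal('U'). Output: "UU"
Token 3: literal('L'). Output: "UUL"
Token 4: literal('Y'). Output: "UULY"
Token 5: literal('I'). Output: "UULYI"
Token 6: backref(off=4, len=1). Buffer before: "UULYI" (len 5)
  byte 1: read out[1]='U', append. Buffer now: "UULYIU"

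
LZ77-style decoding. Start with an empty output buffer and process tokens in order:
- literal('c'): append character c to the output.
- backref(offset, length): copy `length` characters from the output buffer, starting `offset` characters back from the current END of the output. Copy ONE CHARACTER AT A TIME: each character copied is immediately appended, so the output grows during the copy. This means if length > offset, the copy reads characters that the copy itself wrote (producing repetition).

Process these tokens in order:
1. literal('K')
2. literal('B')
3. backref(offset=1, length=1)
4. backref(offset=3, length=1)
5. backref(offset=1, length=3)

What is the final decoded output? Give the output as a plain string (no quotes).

Token 1: literal('K'). Output: "K"
Token 2: literal('B'). Output: "KB"
Token 3: backref(off=1, len=1). Copied 'B' from pos 1. Output: "KBB"
Token 4: backref(off=3, len=1). Copied 'K' from pos 0. Output: "KBBK"
Token 5: backref(off=1, len=3) (overlapping!). Copied 'KKK' from pos 3. Output: "KBBKKKK"

Answer: KBBKKKK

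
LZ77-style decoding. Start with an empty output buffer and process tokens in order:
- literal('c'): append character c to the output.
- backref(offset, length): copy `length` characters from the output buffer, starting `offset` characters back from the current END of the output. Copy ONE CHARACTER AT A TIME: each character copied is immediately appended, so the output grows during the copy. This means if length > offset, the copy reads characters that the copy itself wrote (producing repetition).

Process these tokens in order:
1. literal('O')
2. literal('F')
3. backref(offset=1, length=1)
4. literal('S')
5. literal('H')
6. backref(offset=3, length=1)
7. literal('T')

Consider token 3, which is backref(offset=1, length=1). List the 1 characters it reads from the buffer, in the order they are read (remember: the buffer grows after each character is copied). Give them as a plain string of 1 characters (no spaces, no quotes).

Token 1: literal('O'). Output: "O"
Token 2: literal('F'). Output: "OF"
Token 3: backref(off=1, len=1). Buffer before: "OF" (len 2)
  byte 1: read out[1]='F', append. Buffer now: "OFF"

Answer: F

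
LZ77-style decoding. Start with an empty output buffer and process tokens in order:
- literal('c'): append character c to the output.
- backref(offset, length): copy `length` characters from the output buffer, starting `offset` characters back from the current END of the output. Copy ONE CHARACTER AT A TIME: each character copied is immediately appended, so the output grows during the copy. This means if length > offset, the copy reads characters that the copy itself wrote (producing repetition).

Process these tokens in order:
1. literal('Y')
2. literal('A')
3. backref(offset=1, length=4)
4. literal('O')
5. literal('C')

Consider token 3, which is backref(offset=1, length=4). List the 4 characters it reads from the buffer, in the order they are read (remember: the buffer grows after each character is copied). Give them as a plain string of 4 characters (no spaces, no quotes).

Token 1: literal('Y'). Output: "Y"
Token 2: literal('A'). Output: "YA"
Token 3: backref(off=1, len=4). Buffer before: "YA" (len 2)
  byte 1: read out[1]='A', append. Buffer now: "YAA"
  byte 2: read out[2]='A', append. Buffer now: "YAAA"
  byte 3: read out[3]='A', append. Buffer now: "YAAAA"
  byte 4: read out[4]='A', append. Buffer now: "YAAAAA"

Answer: AAAA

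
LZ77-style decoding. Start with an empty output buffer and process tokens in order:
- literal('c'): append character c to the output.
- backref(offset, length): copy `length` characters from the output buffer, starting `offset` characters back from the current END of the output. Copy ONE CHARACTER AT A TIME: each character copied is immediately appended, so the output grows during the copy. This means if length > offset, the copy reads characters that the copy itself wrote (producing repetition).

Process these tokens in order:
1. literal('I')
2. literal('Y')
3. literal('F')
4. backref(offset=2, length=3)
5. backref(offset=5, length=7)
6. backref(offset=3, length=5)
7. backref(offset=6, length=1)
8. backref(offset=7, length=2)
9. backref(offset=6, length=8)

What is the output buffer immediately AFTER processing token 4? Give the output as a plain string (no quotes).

Token 1: literal('I'). Output: "I"
Token 2: literal('Y'). Output: "IY"
Token 3: literal('F'). Output: "IYF"
Token 4: backref(off=2, len=3) (overlapping!). Copied 'YFY' from pos 1. Output: "IYFYFY"

Answer: IYFYFY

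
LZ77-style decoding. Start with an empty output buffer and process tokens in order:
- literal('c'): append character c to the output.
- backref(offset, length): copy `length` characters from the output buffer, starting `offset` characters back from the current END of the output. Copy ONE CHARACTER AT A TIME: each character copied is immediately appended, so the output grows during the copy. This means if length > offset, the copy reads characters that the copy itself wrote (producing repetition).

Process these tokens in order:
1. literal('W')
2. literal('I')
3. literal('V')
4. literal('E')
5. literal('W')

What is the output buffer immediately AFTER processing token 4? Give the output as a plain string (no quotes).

Token 1: literal('W'). Output: "W"
Token 2: literal('I'). Output: "WI"
Token 3: literal('V'). Output: "WIV"
Token 4: literal('E'). Output: "WIVE"

Answer: WIVE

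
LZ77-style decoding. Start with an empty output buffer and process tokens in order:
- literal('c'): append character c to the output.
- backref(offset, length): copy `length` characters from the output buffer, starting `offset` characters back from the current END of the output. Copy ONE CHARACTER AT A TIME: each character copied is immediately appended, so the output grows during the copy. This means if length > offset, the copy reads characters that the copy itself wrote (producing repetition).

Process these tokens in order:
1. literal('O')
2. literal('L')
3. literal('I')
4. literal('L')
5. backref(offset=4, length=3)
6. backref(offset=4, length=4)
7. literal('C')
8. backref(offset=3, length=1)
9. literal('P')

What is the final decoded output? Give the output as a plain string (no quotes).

Answer: OLILOLILOLICLP

Derivation:
Token 1: literal('O'). Output: "O"
Token 2: literal('L'). Output: "OL"
Token 3: literal('I'). Output: "OLI"
Token 4: literal('L'). Output: "OLIL"
Token 5: backref(off=4, len=3). Copied 'OLI' from pos 0. Output: "OLILOLI"
Token 6: backref(off=4, len=4). Copied 'LOLI' from pos 3. Output: "OLILOLILOLI"
Token 7: literal('C'). Output: "OLILOLILOLIC"
Token 8: backref(off=3, len=1). Copied 'L' from pos 9. Output: "OLILOLILOLICL"
Token 9: literal('P'). Output: "OLILOLILOLICLP"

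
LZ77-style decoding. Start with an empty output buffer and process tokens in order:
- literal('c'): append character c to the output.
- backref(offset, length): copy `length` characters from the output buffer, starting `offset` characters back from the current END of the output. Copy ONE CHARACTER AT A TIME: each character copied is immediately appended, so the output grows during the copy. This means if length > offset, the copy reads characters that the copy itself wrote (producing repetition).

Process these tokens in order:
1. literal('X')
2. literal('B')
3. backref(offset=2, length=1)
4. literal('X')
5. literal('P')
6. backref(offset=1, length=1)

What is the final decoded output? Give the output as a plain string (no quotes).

Answer: XBXXPP

Derivation:
Token 1: literal('X'). Output: "X"
Token 2: literal('B'). Output: "XB"
Token 3: backref(off=2, len=1). Copied 'X' from pos 0. Output: "XBX"
Token 4: literal('X'). Output: "XBXX"
Token 5: literal('P'). Output: "XBXXP"
Token 6: backref(off=1, len=1). Copied 'P' from pos 4. Output: "XBXXPP"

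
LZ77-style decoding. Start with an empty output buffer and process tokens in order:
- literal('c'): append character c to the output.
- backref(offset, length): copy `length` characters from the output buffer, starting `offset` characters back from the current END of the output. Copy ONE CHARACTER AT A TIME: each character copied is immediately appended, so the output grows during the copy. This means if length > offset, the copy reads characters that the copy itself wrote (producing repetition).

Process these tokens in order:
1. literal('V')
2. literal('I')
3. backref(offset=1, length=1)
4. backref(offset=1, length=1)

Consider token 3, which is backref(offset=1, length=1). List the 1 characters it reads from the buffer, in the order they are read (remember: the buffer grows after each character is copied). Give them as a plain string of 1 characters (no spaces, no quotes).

Answer: I

Derivation:
Token 1: literal('V'). Output: "V"
Token 2: literal('I'). Output: "VI"
Token 3: backref(off=1, len=1). Buffer before: "VI" (len 2)
  byte 1: read out[1]='I', append. Buffer now: "VII"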